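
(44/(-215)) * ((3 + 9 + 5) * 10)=-1496/43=-34.79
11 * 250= 2750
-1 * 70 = -70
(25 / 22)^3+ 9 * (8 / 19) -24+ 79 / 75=-268414127 / 15173400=-17.69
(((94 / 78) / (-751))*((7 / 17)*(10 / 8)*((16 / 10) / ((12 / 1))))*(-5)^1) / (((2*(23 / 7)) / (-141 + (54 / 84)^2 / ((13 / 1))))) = -28136315 / 2382015792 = -0.01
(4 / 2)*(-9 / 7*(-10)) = 180 / 7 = 25.71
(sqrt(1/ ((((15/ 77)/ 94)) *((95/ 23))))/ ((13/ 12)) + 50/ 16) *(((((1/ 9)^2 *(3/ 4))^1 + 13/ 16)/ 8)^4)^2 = 6306186828571884765625/ 162809543072544448785288265728 + 50449494628575078125 *sqrt(9489018)/ 1256686160591202464061443801088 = 0.00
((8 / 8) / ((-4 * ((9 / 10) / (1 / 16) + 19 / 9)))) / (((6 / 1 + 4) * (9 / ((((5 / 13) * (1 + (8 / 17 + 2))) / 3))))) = -0.00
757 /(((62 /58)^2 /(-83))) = -52840871 /961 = -54985.30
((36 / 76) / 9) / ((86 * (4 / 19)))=1 / 344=0.00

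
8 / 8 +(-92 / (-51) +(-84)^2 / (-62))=-175495 / 1581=-111.00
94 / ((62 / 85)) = 3995 / 31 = 128.87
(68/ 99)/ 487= 68/ 48213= 0.00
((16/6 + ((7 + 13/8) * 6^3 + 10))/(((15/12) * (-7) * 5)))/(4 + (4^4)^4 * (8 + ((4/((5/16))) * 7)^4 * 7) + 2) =-281350/12716256046938058693071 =-0.00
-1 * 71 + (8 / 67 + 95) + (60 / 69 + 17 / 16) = 26.05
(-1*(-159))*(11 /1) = 1749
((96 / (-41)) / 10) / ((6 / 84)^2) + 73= 5557 / 205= 27.11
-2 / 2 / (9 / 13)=-13 / 9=-1.44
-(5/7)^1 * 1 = -5/7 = -0.71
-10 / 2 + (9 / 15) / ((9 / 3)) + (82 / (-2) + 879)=4166 / 5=833.20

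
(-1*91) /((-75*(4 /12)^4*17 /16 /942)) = 87133.89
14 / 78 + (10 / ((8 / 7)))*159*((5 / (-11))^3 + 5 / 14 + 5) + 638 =3305833447 / 415272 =7960.65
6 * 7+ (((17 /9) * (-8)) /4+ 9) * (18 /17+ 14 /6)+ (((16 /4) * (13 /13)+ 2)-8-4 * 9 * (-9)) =175207 /459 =381.71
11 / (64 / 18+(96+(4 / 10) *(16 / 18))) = 495 / 4496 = 0.11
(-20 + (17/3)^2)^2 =146.68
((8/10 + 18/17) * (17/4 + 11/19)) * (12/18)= 28993/4845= 5.98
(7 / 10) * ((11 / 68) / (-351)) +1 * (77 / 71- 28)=-456122947 / 16946280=-26.92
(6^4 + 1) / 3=1297 / 3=432.33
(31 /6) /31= 1 /6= 0.17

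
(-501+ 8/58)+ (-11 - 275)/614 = -4463322/8903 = -501.33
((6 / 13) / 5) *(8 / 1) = 48 / 65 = 0.74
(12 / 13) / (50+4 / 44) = 0.02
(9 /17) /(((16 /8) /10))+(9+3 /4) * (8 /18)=356 /51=6.98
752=752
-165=-165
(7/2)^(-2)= 4/49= 0.08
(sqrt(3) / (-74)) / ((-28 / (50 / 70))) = 5 * sqrt(3) / 14504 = 0.00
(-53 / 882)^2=2809 / 777924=0.00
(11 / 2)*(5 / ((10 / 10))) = 55 / 2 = 27.50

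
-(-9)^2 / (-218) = 0.37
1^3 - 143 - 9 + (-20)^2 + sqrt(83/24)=sqrt(498)/12 + 249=250.86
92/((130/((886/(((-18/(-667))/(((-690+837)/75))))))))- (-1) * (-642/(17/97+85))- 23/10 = 203756312419/4475250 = 45529.59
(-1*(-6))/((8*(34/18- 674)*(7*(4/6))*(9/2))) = -9/169372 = -0.00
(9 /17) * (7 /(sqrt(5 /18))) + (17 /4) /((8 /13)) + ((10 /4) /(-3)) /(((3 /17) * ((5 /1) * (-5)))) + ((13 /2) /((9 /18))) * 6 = 189 * sqrt(10) /85 + 122537 /1440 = 92.13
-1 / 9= -0.11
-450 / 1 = -450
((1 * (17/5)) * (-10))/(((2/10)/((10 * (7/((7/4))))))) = -6800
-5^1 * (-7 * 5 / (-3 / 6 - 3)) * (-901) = 45050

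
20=20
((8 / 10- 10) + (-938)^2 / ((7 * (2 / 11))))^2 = 11947281642256 / 25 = 477891265690.24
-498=-498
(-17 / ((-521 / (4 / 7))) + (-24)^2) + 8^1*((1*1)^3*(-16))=1633924 / 3647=448.02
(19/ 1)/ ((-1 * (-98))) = 19/ 98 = 0.19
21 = 21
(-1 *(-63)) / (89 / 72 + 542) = 4536 / 39113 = 0.12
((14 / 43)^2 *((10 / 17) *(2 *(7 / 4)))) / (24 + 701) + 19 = 86599287 / 4557785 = 19.00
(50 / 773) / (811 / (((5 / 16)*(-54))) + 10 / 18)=-0.00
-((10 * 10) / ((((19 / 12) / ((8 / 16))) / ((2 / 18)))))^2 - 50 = -202450 / 3249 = -62.31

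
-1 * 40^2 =-1600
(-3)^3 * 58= -1566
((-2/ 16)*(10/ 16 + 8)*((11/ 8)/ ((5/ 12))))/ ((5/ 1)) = -2277/ 3200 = -0.71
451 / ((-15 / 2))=-902 / 15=-60.13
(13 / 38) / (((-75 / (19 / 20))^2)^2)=89167 / 10125000000000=0.00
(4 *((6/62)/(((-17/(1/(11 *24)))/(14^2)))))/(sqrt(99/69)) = -98 *sqrt(759)/191301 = -0.01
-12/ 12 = -1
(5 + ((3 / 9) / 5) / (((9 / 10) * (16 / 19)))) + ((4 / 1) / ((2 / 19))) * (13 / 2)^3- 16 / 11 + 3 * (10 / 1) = 24875255 / 2376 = 10469.38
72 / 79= 0.91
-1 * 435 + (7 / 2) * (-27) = -1059 / 2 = -529.50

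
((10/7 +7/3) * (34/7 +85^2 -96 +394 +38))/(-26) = -4183919/3822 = -1094.69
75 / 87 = 25 / 29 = 0.86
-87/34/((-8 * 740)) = 0.00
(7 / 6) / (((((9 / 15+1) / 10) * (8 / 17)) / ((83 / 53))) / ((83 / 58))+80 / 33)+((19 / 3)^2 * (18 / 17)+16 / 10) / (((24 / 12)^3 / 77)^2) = 11774280348127 / 2883590320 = 4083.20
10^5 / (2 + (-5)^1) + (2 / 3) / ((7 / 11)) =-233326 / 7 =-33332.29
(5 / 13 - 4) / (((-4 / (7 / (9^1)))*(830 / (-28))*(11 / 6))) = -0.01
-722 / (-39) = 722 / 39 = 18.51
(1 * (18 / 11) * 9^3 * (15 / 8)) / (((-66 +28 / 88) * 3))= -6561 / 578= -11.35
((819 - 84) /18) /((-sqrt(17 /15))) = -245*sqrt(255) /102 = -38.36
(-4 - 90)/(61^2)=-94/3721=-0.03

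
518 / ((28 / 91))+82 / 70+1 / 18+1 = 531004 / 315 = 1685.73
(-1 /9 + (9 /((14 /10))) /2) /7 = 391 /882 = 0.44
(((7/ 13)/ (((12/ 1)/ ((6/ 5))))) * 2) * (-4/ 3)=-0.14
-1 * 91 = -91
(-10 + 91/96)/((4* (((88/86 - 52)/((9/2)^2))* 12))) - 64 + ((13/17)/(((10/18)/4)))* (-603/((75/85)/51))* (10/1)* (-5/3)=14357626429871/4489216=3198248.07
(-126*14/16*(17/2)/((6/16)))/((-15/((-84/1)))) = -69972/5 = -13994.40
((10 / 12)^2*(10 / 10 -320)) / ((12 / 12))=-7975 / 36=-221.53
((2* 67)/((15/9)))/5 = 402/25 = 16.08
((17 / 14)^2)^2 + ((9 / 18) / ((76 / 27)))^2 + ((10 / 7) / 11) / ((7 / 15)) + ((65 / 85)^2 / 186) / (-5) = 203637876743087 / 82001692597440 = 2.48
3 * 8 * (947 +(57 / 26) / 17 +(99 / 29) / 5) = 728943036 / 32045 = 22747.48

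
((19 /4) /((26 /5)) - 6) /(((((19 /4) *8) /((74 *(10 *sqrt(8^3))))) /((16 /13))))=-6263360 *sqrt(2) /3211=-2758.56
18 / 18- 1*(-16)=17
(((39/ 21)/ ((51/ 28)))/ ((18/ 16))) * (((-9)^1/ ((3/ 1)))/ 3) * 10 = -4160/ 459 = -9.06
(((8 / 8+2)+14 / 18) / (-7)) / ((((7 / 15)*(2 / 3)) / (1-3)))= 3.47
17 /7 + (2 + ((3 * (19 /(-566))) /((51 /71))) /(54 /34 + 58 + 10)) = 2963925 /669578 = 4.43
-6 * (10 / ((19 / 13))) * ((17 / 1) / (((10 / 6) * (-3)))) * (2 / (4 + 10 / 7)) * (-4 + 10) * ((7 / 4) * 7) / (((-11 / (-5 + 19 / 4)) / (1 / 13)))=52479 / 7942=6.61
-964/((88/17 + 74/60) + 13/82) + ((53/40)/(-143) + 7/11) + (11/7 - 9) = -153.57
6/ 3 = 2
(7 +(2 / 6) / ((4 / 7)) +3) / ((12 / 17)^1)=2159 / 144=14.99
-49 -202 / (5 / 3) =-170.20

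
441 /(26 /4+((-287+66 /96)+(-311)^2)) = 16 /3499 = 0.00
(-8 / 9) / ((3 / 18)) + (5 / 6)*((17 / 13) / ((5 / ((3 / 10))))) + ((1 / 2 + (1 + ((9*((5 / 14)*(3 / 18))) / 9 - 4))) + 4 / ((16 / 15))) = -21613 / 5460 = -3.96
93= 93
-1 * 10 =-10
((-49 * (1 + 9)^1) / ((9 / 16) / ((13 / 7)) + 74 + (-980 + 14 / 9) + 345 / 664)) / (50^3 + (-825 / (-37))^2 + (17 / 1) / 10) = 1042277745600 / 241220373464162387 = 0.00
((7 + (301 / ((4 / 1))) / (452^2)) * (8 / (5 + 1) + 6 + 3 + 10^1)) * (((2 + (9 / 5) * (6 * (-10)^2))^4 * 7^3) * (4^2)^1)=41013870775741938826556 / 38307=1070662562344791782.87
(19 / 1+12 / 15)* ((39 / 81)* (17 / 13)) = 187 / 15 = 12.47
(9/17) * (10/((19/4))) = 360/323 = 1.11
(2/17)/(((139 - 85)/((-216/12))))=-2/51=-0.04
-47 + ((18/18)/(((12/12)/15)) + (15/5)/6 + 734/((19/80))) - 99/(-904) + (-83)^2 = 170869181/17176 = 9948.14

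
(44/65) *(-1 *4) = -2.71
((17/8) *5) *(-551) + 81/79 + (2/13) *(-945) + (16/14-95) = -350397119/57512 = -6092.59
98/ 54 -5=-86/ 27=-3.19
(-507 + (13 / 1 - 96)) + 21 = -569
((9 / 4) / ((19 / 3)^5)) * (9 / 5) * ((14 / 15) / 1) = 45927 / 123804950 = 0.00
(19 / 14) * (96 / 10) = 456 / 35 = 13.03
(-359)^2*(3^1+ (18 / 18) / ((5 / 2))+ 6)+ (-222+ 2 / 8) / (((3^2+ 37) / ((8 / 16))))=2229121341 / 1840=1211478.99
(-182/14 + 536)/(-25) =-523/25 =-20.92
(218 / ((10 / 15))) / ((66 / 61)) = 6649 / 22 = 302.23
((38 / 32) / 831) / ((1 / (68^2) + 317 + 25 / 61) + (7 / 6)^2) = 1004853 / 224155276525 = 0.00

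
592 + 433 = 1025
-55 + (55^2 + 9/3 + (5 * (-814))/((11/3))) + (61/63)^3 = 466064542/250047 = 1863.91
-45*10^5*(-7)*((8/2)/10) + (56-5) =12600051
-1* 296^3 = -25934336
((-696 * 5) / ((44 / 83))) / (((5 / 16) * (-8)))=28884 / 11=2625.82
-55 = -55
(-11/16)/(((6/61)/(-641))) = 430111/96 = 4480.32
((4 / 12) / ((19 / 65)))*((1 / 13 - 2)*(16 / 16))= -125 / 57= -2.19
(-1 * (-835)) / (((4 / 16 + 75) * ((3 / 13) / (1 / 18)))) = 21710 / 8127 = 2.67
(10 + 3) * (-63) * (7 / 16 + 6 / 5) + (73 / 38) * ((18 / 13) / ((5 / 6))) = -26437311 / 19760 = -1337.92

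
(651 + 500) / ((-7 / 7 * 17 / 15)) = -17265 / 17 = -1015.59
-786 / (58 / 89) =-34977 / 29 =-1206.10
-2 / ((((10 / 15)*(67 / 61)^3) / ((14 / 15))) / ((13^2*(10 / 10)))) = -537037046 / 1503815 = -357.12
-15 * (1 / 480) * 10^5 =-3125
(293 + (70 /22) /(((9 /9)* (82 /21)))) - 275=16971 /902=18.81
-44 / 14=-22 / 7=-3.14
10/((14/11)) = 55/7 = 7.86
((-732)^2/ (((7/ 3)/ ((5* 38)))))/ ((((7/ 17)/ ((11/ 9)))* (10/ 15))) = 9518913360/ 49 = 194263537.96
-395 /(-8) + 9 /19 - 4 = 6969 /152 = 45.85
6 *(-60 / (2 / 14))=-2520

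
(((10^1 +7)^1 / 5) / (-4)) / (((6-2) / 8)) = -17 / 10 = -1.70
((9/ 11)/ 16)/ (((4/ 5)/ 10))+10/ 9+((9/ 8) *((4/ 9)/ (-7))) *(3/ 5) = 189323/ 110880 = 1.71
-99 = -99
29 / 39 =0.74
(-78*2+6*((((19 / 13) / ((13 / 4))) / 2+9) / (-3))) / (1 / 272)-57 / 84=-47451.00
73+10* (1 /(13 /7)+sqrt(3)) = 10* sqrt(3)+1019 /13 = 95.71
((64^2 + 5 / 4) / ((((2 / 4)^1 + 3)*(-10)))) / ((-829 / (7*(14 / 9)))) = 12747 / 8290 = 1.54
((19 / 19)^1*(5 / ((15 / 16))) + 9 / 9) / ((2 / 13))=247 / 6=41.17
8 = 8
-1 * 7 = -7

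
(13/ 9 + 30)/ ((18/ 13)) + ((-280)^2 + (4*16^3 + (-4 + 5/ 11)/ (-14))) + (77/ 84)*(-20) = 591196684/ 6237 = 94788.63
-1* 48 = -48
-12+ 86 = 74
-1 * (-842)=842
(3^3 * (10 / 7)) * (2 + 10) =3240 / 7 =462.86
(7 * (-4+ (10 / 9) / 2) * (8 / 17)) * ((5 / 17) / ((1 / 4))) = -34720 / 2601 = -13.35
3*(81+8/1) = 267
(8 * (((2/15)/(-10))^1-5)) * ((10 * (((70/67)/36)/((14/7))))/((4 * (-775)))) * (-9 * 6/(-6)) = 2632/155775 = 0.02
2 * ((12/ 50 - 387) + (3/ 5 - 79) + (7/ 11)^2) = -2811768/ 3025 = -929.51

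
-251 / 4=-62.75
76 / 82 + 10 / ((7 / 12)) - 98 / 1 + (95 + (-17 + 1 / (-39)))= -21893 / 11193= -1.96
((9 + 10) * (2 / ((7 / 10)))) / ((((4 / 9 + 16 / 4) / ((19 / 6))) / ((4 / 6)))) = 361 / 14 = 25.79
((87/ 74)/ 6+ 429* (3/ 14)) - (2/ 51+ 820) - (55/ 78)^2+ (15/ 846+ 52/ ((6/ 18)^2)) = -81960956863/ 314757261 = -260.39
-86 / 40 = -43 / 20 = -2.15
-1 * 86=-86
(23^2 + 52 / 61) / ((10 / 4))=64642 / 305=211.94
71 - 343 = -272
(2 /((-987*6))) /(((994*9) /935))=-935 /26489106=-0.00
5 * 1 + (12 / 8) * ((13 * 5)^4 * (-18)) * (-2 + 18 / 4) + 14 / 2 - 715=-2409835781 / 2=-1204917890.50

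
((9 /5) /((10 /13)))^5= 21924480357 /312500000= 70.16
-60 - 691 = -751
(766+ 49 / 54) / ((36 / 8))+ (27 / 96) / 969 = 428045497 / 2511648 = 170.42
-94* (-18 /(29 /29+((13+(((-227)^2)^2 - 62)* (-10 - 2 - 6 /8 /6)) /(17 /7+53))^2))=16302108672 /3250471671825453558806185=0.00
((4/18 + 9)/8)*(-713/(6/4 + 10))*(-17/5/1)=43741/180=243.01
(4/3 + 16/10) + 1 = 59/15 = 3.93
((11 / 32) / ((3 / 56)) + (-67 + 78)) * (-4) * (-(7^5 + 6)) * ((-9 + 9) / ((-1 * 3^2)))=0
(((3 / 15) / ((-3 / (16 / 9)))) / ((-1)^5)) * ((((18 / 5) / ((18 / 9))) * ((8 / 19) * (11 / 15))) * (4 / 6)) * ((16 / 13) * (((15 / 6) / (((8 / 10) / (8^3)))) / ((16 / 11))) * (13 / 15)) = 1982464 / 38475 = 51.53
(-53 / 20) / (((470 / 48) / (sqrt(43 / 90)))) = -53 * sqrt(430) / 5875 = -0.19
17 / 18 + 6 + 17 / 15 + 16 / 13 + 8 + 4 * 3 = 34291 / 1170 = 29.31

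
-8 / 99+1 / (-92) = -835 / 9108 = -0.09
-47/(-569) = 47/569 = 0.08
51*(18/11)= 918/11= 83.45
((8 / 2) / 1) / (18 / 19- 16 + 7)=-76 / 153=-0.50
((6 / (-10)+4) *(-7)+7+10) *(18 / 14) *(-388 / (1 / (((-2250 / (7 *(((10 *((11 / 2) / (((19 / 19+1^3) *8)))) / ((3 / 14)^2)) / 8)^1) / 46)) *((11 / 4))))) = -384678720 / 55223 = -6965.91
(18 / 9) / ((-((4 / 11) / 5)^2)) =-3025 / 8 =-378.12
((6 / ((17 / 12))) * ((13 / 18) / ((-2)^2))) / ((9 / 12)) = 52 / 51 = 1.02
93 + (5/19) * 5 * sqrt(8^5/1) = 331.18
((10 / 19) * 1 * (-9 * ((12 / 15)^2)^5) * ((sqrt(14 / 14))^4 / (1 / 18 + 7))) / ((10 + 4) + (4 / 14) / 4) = -4756340736 / 928439453125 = -0.01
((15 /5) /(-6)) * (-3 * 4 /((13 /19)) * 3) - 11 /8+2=2801 /104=26.93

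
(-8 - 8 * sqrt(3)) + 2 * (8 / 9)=-8 * sqrt(3) - 56 / 9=-20.08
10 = 10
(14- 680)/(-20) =333/10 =33.30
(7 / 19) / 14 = 1 / 38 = 0.03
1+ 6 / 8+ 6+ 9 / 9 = 35 / 4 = 8.75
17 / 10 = 1.70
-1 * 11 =-11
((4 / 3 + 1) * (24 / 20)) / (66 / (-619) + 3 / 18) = 51996 / 1115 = 46.63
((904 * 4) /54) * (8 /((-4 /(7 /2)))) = -12656 /27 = -468.74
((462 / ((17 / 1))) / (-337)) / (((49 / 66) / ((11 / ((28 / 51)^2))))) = -1832787 / 462364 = -3.96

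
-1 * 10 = -10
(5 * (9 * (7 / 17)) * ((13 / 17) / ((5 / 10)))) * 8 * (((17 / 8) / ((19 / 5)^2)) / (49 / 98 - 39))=-58500 / 67507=-0.87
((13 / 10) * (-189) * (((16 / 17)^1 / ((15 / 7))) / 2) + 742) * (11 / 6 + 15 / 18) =2339344 / 1275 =1834.78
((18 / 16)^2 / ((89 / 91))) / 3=0.43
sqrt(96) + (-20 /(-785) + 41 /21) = 6521 /3297 + 4 * sqrt(6) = 11.78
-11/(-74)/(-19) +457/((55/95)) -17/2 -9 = 5968761/7733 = 771.86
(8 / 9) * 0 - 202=-202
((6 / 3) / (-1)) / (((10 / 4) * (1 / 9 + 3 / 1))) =-9 / 35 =-0.26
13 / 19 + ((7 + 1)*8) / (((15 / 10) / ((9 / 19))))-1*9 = 226 / 19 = 11.89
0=0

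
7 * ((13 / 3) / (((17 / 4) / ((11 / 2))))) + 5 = 2257 / 51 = 44.25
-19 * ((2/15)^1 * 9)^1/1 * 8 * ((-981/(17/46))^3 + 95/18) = 251418140561445016/73695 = 3411603779923.27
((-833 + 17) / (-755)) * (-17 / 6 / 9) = -2312 / 6795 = -0.34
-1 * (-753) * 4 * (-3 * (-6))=54216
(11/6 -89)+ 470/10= -241/6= -40.17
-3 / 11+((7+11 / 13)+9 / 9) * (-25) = -31664 / 143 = -221.43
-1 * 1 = -1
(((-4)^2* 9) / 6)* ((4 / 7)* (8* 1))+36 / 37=28668 / 259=110.69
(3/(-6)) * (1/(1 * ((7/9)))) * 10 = -45/7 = -6.43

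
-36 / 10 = -18 / 5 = -3.60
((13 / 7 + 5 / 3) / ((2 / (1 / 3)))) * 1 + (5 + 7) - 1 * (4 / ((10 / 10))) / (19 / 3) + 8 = 23887 / 1197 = 19.96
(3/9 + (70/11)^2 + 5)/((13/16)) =266176/4719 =56.41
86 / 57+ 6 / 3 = 200 / 57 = 3.51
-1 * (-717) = 717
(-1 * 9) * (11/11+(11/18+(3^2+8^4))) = -73919/2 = -36959.50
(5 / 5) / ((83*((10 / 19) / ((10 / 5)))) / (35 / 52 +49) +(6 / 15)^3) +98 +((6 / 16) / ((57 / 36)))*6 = 5953786999 / 58712204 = 101.41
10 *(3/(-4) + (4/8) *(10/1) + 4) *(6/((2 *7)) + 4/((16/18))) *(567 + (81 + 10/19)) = 70142985/266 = 263695.43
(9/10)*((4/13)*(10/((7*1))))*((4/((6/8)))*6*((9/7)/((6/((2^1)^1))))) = 3456/637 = 5.43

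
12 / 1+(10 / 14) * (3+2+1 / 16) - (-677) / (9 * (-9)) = 65845 / 9072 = 7.26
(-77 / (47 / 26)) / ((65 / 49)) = -7546 / 235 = -32.11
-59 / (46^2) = -0.03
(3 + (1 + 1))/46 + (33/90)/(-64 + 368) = 23053/209760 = 0.11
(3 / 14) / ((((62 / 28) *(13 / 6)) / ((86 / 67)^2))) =133128 / 1809067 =0.07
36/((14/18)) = 324/7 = 46.29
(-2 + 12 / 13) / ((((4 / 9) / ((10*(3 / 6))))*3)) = -105 / 26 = -4.04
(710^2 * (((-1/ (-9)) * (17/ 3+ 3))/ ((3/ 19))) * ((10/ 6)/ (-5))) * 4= -996101600/ 243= -4099183.54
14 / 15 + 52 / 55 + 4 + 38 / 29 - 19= -11.81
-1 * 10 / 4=-2.50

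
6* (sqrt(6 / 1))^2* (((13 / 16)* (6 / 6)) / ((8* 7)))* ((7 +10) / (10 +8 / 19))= 4199 / 4928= 0.85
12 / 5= 2.40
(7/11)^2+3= 412/121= 3.40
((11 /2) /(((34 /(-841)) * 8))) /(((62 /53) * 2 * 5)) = -490303 /337280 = -1.45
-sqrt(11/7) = -sqrt(77)/7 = -1.25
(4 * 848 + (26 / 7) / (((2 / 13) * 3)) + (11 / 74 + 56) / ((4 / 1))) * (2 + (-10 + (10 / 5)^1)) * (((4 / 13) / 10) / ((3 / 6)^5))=-339551216 / 16835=-20169.36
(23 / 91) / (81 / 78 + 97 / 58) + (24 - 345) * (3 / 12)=-1146883 / 14308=-80.16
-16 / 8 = -2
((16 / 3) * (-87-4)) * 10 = -14560 / 3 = -4853.33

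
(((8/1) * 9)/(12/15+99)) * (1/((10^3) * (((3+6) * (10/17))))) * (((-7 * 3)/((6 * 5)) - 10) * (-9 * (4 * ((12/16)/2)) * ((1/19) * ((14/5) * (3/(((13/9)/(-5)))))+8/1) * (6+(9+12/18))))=614780163/308132500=2.00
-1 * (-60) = 60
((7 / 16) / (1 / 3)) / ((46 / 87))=1827 / 736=2.48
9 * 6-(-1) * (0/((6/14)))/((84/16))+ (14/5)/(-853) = 230296/4265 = 54.00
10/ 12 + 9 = 59/ 6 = 9.83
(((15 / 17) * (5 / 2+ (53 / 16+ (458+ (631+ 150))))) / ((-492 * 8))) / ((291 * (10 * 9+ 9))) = -11065 / 1142321664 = -0.00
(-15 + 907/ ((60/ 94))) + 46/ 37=1562003/ 1110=1407.21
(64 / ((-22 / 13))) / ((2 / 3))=-624 / 11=-56.73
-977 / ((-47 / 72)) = 70344 / 47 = 1496.68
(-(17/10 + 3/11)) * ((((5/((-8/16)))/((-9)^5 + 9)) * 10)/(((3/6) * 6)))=-217/194832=-0.00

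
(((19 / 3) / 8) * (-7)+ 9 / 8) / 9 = -0.49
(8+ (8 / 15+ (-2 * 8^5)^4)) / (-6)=-138350580552821637184 / 45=-3074457345618258604.09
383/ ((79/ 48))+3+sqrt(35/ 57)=sqrt(1995)/ 57+18621/ 79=236.49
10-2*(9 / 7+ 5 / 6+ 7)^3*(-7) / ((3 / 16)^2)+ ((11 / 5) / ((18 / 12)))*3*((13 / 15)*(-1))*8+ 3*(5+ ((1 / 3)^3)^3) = 2427013261306 / 8037225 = 301971.55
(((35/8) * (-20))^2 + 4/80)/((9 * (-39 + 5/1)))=-8507/340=-25.02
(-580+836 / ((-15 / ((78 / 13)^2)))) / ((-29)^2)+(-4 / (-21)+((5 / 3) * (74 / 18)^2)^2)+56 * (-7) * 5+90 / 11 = -22201690688201 / 19119180465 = -1161.23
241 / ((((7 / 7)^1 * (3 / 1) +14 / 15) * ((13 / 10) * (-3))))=-15.71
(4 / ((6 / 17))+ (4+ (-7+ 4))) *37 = 1369 / 3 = 456.33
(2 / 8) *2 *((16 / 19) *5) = 40 / 19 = 2.11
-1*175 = -175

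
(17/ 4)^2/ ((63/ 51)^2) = 83521/ 7056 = 11.84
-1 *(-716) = 716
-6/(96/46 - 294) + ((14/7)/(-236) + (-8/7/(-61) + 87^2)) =426756595847/56381934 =7569.03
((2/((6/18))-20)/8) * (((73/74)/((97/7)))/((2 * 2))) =-3577/114848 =-0.03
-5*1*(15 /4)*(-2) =75 /2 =37.50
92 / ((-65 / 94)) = -8648 / 65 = -133.05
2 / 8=1 / 4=0.25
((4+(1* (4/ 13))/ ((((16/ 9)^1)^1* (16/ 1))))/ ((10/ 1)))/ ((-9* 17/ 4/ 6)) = -3337/ 53040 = -0.06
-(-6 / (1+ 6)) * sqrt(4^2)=24 / 7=3.43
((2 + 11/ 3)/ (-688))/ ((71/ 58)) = -493/ 73272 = -0.01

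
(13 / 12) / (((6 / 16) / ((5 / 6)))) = 65 / 27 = 2.41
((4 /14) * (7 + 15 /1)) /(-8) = -11 /14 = -0.79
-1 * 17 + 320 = 303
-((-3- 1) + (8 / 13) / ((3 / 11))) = 68 / 39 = 1.74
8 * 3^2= 72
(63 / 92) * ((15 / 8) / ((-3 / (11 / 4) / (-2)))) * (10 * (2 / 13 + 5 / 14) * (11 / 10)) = 506385 / 38272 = 13.23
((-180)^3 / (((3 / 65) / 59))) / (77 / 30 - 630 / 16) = 894628800000 / 4417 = 202542177.95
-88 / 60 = -22 / 15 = -1.47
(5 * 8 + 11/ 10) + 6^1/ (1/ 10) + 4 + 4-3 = 1061/ 10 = 106.10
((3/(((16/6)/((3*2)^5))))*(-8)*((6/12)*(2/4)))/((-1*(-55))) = -17496/55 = -318.11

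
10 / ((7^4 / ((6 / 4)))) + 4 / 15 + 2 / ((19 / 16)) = 1.96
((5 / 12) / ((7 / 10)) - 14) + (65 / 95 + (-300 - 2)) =-251147 / 798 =-314.72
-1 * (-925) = 925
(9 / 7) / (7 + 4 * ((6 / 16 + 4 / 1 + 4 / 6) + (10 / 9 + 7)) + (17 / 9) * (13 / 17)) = 162 / 7693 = 0.02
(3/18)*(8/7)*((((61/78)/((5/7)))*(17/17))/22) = 61/6435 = 0.01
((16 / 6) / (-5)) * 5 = -2.67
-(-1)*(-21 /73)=-21 /73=-0.29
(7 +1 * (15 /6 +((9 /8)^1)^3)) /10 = 5593 /5120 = 1.09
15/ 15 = 1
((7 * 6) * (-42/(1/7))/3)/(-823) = 4116/823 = 5.00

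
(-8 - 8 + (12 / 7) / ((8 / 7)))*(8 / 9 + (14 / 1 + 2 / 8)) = -15805 / 72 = -219.51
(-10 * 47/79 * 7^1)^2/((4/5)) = 13530125/6241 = 2167.94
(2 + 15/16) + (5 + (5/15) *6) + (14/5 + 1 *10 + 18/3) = 2299/80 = 28.74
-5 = -5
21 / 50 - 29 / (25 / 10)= -11.18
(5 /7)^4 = 625 /2401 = 0.26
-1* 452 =-452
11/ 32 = 0.34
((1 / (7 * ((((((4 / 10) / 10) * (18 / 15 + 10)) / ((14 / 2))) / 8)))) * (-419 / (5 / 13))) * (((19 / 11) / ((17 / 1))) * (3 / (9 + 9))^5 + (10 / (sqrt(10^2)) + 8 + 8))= -3366235514525 / 10178784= -330710.97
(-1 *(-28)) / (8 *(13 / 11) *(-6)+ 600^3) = 77 / 593999844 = 0.00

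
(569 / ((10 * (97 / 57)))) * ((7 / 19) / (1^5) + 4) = 141681 / 970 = 146.06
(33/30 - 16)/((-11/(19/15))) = 1.72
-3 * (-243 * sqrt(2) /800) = 729 * sqrt(2) /800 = 1.29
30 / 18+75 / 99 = 80 / 33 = 2.42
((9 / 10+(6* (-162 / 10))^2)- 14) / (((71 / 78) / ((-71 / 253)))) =-18397743 / 6325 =-2908.73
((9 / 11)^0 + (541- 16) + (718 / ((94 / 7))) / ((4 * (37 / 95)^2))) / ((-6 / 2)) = -158057497 / 772116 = -204.71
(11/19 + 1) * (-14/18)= -1.23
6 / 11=0.55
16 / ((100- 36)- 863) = -16 / 799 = -0.02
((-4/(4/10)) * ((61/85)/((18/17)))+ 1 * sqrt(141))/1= -61/9+ sqrt(141)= 5.10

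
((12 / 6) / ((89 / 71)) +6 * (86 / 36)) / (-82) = -4253 / 21894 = -0.19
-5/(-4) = 5/4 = 1.25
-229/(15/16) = -3664/15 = -244.27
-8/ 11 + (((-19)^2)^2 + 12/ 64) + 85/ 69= 1582626629/ 12144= 130321.69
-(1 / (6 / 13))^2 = -169 / 36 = -4.69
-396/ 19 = -20.84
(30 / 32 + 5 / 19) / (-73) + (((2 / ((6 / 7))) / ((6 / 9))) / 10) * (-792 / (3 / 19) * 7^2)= -130757113 / 1520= -86024.42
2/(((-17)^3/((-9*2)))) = 36/4913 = 0.01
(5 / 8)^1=5 / 8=0.62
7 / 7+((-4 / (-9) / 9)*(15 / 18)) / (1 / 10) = 343 / 243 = 1.41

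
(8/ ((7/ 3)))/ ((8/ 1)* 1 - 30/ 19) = 228/ 427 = 0.53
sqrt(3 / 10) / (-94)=-sqrt(30) / 940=-0.01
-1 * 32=-32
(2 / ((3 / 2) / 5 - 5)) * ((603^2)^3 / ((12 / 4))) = -320488620521836860 / 47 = -6818906819613550.21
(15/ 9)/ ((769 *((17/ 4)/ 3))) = 20/ 13073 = 0.00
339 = 339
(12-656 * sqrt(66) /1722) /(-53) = -12 /53 + 8 * sqrt(66) /1113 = -0.17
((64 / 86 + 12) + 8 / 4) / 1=634 / 43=14.74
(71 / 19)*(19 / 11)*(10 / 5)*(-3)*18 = -7668 / 11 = -697.09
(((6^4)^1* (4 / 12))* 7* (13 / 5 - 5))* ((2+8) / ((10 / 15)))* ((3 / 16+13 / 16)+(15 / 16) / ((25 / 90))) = -476280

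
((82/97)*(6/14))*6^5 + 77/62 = 118651835/42098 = 2818.47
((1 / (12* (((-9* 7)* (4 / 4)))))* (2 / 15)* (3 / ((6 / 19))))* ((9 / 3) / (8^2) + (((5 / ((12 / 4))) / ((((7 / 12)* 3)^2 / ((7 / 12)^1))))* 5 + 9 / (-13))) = -938011 / 594397440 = -0.00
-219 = -219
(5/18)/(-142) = -5/2556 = -0.00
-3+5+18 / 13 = 44 / 13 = 3.38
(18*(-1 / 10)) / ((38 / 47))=-423 / 190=-2.23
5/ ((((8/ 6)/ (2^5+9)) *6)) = 205/ 8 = 25.62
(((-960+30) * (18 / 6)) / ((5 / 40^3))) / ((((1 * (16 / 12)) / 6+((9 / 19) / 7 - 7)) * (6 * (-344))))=-27830250 / 10793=-2578.55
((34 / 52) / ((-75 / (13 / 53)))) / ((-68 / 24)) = 0.00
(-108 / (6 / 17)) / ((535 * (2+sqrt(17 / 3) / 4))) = -29376 / 93625+1224 * sqrt(51) / 93625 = -0.22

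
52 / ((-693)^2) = 52 / 480249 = 0.00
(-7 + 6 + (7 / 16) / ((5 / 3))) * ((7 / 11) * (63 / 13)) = -2.27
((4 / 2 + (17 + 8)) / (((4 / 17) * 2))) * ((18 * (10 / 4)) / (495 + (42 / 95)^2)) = 20712375 / 3972568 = 5.21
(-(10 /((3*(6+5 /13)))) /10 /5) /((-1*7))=13 /8715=0.00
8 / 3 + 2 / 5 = 46 / 15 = 3.07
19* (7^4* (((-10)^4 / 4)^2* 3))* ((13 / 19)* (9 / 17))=5267193750000 / 17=309834926470.59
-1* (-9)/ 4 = 9/ 4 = 2.25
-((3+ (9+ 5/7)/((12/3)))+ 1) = -45/7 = -6.43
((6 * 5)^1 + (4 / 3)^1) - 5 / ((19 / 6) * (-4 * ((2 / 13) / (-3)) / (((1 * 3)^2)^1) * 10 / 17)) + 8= -35767 / 456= -78.44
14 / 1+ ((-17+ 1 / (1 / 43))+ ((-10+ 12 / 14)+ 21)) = 363 / 7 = 51.86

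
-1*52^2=-2704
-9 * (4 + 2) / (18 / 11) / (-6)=11 / 2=5.50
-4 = -4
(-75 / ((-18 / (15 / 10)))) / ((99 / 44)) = 25 / 9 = 2.78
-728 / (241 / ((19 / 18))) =-6916 / 2169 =-3.19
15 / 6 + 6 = 17 / 2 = 8.50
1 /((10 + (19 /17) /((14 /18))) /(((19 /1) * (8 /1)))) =18088 /1361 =13.29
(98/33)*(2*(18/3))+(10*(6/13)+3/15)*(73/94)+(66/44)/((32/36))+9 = 26918127/537680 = 50.06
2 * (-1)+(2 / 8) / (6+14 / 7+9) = -135 / 68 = -1.99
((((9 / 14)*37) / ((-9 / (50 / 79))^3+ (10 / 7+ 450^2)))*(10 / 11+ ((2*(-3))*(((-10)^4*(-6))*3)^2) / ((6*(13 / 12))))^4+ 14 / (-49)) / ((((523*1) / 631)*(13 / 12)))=369069929398016496982685691328789866669155418611483242359886248 / 3476261538693630465097319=106168631240764457094887500000000000000.00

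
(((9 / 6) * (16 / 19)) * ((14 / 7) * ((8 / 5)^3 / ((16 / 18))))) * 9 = 248832 / 2375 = 104.77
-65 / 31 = -2.10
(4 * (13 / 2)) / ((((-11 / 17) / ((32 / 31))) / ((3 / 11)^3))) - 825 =-374825463 / 453871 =-825.84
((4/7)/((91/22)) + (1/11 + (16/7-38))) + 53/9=-1866434/63063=-29.60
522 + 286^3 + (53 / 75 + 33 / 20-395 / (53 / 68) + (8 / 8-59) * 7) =371952954271 / 15900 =23393267.56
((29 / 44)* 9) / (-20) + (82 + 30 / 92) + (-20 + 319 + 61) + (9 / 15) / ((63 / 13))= 187932841 / 425040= 442.15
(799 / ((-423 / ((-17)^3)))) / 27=83521 / 243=343.71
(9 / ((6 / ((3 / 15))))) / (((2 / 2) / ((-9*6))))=-81 / 5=-16.20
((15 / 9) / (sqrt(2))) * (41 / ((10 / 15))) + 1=1 + 205 * sqrt(2) / 4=73.48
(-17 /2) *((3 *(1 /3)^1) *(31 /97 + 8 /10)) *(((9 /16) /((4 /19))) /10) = -1578501 /620800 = -2.54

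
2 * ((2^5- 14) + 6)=48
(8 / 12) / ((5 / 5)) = 2 / 3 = 0.67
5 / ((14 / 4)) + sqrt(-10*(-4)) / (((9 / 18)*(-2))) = 10 / 7-2*sqrt(10) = -4.90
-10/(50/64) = -64/5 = -12.80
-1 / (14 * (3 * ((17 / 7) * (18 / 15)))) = -5 / 612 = -0.01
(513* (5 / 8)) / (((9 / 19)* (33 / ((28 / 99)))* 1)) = 12635 / 2178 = 5.80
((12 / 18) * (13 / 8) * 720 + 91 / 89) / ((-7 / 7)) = -69511 / 89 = -781.02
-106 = -106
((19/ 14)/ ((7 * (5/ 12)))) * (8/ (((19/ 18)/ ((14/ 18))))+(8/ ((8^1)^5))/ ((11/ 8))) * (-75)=-28386135/ 137984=-205.72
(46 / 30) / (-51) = -23 / 765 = -0.03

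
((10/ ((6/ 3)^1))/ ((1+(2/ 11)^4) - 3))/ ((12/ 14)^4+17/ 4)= -0.52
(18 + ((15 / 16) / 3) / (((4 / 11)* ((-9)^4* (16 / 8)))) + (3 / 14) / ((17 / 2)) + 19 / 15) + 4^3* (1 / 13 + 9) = 3898945674193 / 6495914880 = 600.22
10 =10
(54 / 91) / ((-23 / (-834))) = 21.52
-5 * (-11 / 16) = 55 / 16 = 3.44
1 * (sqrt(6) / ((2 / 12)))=6 * sqrt(6)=14.70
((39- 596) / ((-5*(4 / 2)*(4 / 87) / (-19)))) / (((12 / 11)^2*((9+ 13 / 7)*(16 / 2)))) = -13681591 / 61440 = -222.68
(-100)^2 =10000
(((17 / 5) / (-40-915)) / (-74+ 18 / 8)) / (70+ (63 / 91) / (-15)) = 884 / 1246264495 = 0.00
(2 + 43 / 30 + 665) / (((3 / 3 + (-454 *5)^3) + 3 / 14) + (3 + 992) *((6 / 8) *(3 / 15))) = -280742 / 4912774796805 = -0.00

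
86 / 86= 1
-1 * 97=-97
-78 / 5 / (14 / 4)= -156 / 35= -4.46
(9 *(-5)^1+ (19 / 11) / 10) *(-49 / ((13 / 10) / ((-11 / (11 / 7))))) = -1691333 / 143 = -11827.50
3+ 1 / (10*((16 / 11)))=491 / 160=3.07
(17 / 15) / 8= 0.14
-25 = -25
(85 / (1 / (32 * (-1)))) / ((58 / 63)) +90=-2864.48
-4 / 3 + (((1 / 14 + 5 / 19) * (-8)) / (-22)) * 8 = -1580 / 4389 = -0.36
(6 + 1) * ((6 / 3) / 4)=7 / 2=3.50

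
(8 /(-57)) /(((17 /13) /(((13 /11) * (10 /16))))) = -845 /10659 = -0.08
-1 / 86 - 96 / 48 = -173 / 86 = -2.01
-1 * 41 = -41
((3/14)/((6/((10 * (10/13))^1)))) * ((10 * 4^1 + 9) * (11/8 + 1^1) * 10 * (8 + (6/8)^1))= 581875/208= 2797.48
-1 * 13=-13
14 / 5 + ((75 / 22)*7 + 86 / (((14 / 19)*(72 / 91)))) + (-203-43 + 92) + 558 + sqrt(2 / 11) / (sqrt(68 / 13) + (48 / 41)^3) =-24771861504*sqrt(22) / 451025883979 + 4750104241*sqrt(4862) / 902051767958 + 2289583 / 3960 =578.29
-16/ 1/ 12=-4/ 3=-1.33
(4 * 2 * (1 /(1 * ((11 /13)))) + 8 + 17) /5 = 379 /55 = 6.89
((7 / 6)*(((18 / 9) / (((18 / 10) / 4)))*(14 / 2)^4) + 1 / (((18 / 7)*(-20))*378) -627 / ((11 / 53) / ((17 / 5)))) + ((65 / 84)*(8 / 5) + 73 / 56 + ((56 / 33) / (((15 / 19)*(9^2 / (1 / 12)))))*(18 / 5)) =777229709 / 356400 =2180.78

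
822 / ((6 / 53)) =7261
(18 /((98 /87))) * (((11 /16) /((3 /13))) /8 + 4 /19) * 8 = 1110033 /14896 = 74.52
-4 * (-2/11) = 8/11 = 0.73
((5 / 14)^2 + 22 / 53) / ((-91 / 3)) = -16911 / 945308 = -0.02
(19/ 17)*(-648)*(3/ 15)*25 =-61560/ 17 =-3621.18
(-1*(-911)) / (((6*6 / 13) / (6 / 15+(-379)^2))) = 8505725501 / 180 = 47254030.56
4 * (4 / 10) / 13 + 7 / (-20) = -59 / 260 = -0.23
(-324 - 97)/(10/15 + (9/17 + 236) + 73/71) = -1524441/862610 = -1.77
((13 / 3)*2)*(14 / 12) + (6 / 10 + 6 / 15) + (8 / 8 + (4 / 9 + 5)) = 158 / 9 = 17.56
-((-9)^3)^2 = -531441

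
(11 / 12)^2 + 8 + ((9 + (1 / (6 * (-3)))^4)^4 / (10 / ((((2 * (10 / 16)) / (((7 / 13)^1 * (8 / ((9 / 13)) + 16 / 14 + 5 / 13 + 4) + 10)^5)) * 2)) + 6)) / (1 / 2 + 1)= 463237980296295498474486315190669191989 / 52398354858256092013010008063839240192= 8.84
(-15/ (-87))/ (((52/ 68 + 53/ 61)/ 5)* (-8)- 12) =-25925/ 2197388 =-0.01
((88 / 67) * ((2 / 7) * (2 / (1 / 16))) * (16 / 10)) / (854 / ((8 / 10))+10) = 0.02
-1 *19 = -19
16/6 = 8/3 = 2.67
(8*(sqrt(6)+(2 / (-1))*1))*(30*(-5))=2400-1200*sqrt(6)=-539.39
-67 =-67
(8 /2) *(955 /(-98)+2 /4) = -1812 /49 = -36.98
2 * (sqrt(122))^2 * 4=976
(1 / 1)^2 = 1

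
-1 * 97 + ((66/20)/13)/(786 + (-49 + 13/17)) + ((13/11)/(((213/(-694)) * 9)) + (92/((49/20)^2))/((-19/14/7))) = -5649054168719543/32009185828620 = -176.48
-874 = -874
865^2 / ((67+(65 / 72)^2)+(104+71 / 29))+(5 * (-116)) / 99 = 2224167068060 / 518721291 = 4287.79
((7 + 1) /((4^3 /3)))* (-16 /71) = -6 /71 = -0.08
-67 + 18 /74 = -2470 /37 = -66.76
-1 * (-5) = 5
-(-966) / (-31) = -966 / 31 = -31.16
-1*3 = -3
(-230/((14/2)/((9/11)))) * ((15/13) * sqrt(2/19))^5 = -6287625000 * sqrt(38)/196095798899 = -0.20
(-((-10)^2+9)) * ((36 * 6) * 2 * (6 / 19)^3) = -1482.87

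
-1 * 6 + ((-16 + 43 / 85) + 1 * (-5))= -2252 / 85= -26.49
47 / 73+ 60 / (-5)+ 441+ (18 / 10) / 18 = 313713 / 730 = 429.74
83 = 83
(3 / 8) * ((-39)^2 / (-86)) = -4563 / 688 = -6.63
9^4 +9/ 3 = 6564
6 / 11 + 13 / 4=167 / 44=3.80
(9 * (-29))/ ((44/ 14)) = -1827/ 22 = -83.05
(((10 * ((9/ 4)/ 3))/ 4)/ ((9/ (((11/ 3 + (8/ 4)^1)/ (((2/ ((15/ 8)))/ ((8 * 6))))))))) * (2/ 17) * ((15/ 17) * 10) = 1875/ 34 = 55.15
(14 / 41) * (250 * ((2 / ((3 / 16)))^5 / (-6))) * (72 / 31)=-469762048000 / 102951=-4562967.31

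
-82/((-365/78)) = 6396/365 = 17.52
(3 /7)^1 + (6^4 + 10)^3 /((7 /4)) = 1272891781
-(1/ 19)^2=-1/ 361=-0.00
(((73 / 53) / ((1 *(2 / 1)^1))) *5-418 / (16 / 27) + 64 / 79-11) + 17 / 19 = -452641767 / 636424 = -711.23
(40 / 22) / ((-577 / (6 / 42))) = -20 / 44429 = -0.00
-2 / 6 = -1 / 3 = -0.33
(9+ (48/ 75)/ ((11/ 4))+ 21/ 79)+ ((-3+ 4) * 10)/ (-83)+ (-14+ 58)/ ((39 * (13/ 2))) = 9.55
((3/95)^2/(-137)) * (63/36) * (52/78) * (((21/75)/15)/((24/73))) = -3577/7418550000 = -0.00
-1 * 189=-189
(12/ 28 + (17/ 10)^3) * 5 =37391/ 1400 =26.71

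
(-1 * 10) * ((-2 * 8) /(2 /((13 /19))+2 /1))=65 /2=32.50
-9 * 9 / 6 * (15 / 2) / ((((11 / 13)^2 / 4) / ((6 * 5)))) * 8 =-16426800 / 121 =-135758.68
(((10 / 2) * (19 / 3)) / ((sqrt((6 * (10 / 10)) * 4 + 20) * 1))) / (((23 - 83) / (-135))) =285 * sqrt(11) / 88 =10.74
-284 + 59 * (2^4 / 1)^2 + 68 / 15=222368 / 15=14824.53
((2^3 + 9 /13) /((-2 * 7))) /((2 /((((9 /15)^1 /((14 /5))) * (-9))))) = 3051 /5096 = 0.60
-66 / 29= -2.28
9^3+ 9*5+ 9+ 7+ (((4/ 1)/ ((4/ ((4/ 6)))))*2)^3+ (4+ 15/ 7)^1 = 150919/ 189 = 798.51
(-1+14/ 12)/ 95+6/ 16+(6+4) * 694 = 15824059/ 2280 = 6940.38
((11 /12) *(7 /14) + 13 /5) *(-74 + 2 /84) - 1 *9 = -1185629 /5040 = -235.24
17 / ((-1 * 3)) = -17 / 3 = -5.67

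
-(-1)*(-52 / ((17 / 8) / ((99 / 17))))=-41184 / 289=-142.51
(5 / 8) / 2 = 5 / 16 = 0.31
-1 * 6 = -6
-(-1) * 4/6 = 2/3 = 0.67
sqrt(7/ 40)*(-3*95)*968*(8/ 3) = -36784*sqrt(70) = -307757.02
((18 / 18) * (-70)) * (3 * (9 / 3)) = -630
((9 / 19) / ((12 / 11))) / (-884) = -33 / 67184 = -0.00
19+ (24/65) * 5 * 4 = 343/13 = 26.38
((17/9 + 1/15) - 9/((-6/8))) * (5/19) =3.67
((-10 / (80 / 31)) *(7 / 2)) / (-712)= 217 / 11392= 0.02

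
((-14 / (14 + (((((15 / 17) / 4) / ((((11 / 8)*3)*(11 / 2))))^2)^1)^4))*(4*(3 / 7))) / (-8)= 320534170007753416936200001 / 1495826126702849287568933338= 0.21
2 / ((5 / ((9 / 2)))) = 9 / 5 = 1.80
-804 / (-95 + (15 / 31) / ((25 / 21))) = 62310 / 7331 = 8.50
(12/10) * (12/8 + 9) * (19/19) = 63/5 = 12.60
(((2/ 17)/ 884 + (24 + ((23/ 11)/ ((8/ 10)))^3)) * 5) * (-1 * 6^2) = -602767839555/ 80009072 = -7533.74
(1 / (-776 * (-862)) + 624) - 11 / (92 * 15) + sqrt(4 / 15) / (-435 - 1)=144001536197 / 230774640 - sqrt(15) / 3270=623.99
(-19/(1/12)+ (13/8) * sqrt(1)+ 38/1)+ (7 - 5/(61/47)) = -90391/488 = -185.23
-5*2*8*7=-560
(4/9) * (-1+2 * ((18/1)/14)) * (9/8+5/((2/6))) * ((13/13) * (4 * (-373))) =-352858/21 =-16802.76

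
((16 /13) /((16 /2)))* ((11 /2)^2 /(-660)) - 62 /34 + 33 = 826613 /26520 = 31.17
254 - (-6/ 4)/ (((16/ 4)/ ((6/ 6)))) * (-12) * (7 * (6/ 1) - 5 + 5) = 65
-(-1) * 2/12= 1/6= 0.17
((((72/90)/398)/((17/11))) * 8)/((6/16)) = 1408/50745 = 0.03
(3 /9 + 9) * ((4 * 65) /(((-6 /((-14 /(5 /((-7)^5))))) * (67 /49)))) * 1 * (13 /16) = -6819759583 /603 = -11309717.38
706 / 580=353 / 290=1.22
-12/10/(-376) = 3/940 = 0.00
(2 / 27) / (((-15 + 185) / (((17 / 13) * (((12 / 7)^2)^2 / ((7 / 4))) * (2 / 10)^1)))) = 3072 / 5462275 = 0.00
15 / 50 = 3 / 10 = 0.30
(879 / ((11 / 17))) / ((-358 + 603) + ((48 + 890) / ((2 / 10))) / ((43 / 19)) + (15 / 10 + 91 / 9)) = 11565882 / 19828567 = 0.58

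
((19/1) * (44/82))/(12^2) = 209/2952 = 0.07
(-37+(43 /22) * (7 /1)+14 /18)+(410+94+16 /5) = 479813 /990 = 484.66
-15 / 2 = -7.50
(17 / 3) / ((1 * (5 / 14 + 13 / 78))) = 119 / 11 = 10.82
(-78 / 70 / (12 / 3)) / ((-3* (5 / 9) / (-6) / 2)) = -351 / 175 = -2.01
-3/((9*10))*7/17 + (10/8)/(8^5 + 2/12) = -686219/50135295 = -0.01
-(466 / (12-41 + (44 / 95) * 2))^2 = -1959832900 / 7112889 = -275.53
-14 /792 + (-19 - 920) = -371851 /396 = -939.02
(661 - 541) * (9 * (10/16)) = 675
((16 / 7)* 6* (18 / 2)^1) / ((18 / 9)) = 432 / 7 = 61.71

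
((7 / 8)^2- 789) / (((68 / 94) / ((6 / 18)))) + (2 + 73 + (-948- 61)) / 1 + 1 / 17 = -8467777 / 6528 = -1297.15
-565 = -565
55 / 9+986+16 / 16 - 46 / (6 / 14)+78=8674 / 9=963.78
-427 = -427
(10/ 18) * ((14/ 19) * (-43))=-3010/ 171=-17.60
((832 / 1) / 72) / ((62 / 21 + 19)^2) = 5096 / 212521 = 0.02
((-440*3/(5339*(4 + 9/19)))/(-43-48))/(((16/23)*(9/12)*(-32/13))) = -253/535024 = -0.00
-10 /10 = -1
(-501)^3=-125751501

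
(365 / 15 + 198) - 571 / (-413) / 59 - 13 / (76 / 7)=1228689961 / 5555676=221.16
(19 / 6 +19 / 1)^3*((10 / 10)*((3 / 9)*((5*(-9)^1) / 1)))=-11763185 / 72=-163377.57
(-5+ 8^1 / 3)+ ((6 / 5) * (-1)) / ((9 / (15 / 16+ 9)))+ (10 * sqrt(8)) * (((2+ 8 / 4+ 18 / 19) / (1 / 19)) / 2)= -439 / 120+ 940 * sqrt(2)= 1325.70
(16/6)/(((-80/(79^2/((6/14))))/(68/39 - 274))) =231934283/1755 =132156.29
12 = 12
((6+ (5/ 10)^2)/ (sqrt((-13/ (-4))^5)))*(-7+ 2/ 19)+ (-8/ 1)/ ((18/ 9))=-4 - 26200*sqrt(13)/ 41743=-6.26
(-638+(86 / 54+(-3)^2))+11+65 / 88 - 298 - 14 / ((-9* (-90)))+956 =1508069 / 35640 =42.31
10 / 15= 2 / 3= 0.67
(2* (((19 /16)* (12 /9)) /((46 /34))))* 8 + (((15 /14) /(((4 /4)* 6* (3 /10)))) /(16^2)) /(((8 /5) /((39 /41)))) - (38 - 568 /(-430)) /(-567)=2950005076819 /156953825280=18.80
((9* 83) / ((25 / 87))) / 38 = 64989 / 950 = 68.41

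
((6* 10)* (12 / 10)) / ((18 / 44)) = 176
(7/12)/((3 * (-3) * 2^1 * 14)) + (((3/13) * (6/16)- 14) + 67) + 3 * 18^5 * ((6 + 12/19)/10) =2005661146327/533520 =3759298.89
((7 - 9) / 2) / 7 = -0.14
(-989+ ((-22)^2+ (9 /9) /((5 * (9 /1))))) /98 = -5.15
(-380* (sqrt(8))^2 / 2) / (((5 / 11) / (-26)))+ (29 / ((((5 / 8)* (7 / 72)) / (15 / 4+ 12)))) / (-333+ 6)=47371952 / 545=86921.01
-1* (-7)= 7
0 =0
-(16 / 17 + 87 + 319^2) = -1731432 / 17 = -101848.94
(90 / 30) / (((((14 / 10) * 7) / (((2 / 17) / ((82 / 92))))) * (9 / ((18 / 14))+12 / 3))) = 1380 / 375683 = 0.00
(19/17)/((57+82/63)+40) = 1197/105281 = 0.01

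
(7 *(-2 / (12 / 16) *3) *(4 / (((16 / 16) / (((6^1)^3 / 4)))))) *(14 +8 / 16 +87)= -1227744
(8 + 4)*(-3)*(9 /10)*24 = -3888 /5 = -777.60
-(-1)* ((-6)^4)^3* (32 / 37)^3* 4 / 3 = 95105071448064 / 50653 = 1877580231.14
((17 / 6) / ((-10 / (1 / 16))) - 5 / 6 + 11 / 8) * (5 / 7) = 503 / 1344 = 0.37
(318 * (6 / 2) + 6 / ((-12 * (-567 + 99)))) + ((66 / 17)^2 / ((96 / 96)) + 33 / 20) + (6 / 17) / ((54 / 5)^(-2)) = 6843012667 / 6762600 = 1011.89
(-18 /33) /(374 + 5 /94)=-564 /386771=-0.00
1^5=1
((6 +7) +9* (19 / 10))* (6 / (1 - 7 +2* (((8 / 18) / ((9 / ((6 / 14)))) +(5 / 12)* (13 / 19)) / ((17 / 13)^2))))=-1874264994 / 58550785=-32.01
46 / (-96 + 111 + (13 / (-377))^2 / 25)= 21025 / 6856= 3.07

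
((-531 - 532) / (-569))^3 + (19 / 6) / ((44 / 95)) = 649622576653 / 48634082376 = 13.36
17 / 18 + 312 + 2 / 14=39449 / 126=313.09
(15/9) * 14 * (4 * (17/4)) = 1190/3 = 396.67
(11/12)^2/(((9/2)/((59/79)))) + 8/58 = 0.28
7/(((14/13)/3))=39/2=19.50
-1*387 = -387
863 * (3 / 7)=2589 / 7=369.86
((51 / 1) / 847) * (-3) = -153 / 847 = -0.18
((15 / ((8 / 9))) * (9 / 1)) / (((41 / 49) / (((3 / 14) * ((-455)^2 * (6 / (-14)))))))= -2263818375 / 656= -3450942.64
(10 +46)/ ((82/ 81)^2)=91854/ 1681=54.64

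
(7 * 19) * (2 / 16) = 133 / 8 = 16.62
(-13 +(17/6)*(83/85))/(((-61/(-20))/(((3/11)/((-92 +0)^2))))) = -307/2839672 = -0.00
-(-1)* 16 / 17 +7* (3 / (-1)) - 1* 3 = -23.06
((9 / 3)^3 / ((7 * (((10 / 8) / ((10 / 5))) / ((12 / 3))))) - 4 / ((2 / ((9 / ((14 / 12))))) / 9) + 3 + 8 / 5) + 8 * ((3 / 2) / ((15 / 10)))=-711 / 7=-101.57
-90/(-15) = 6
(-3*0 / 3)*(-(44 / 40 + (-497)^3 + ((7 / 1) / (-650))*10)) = 0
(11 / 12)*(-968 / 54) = -1331 / 81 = -16.43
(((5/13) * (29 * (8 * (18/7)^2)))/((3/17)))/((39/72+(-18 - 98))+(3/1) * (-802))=-10222848/7709611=-1.33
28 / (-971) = -28 / 971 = -0.03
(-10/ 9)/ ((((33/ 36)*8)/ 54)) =-90/ 11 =-8.18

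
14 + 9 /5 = 79 /5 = 15.80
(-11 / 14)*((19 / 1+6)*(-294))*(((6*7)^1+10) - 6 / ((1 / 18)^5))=-65473230900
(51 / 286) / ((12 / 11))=17 / 104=0.16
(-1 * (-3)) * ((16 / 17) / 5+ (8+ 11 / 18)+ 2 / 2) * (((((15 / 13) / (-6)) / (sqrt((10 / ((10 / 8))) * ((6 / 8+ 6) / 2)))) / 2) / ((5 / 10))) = -14993 * sqrt(3) / 23868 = -1.09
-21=-21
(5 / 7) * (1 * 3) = 15 / 7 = 2.14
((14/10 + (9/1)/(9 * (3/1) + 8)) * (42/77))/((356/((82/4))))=3567/68530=0.05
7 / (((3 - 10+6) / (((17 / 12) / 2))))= -119 / 24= -4.96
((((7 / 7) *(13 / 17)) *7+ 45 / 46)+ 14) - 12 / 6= 14335 / 782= 18.33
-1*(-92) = 92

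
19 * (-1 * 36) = -684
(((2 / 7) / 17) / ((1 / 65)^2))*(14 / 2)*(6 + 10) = 135200 / 17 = 7952.94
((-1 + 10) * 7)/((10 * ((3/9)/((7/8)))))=1323/80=16.54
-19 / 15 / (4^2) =-19 / 240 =-0.08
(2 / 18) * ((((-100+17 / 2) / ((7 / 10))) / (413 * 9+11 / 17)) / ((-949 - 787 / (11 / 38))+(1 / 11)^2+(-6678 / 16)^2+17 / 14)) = -250954 / 10954592905815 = -0.00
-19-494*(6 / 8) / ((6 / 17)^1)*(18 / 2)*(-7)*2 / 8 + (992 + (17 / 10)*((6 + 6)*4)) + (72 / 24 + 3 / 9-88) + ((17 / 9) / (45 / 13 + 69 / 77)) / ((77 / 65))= 27486664177 / 1570320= 17503.86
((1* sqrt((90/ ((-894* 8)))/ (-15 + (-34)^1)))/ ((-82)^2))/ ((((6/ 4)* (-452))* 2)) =-sqrt(4470)/ 38039227968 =-0.00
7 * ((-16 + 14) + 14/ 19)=-168/ 19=-8.84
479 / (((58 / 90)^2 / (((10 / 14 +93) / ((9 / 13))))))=919105200 / 5887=156124.55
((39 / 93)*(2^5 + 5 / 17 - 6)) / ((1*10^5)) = 5811 / 52700000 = 0.00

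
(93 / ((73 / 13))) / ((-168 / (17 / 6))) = -6851 / 24528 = -0.28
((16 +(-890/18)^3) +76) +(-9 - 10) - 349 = -88322329/729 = -121155.46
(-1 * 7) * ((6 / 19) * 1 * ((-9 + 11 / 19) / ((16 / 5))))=5.82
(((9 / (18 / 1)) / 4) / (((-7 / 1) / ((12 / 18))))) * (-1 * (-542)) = -271 / 42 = -6.45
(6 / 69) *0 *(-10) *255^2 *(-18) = 0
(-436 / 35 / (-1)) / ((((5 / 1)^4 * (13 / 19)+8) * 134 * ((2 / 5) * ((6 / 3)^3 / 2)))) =2071 / 15527652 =0.00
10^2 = 100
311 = 311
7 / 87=0.08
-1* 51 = -51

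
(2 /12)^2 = 1 /36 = 0.03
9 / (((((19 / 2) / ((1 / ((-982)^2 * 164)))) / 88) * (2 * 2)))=99 / 751208396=0.00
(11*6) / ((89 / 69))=4554 / 89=51.17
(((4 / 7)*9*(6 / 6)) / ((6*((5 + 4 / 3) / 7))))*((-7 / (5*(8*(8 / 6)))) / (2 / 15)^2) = -8505 / 1216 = -6.99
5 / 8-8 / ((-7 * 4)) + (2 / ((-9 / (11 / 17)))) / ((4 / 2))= 7187 / 8568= 0.84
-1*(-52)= 52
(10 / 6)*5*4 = 100 / 3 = 33.33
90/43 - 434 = -18572/43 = -431.91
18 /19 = 0.95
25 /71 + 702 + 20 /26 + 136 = 774509 /923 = 839.12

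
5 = 5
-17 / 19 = -0.89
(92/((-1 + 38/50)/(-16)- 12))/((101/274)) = -5041600/242097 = -20.82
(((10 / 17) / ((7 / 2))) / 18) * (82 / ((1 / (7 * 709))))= 581380 / 153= 3799.87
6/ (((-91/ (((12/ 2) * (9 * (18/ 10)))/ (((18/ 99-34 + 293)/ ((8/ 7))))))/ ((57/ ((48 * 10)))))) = -152361/ 45402175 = -0.00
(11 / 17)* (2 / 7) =22 / 119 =0.18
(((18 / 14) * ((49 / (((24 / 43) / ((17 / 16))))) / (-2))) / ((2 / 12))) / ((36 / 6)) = -15351 / 256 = -59.96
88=88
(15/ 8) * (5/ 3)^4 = 3125/ 216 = 14.47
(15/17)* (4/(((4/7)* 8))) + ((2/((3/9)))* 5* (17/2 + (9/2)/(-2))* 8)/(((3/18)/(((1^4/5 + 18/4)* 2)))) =11505705/136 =84600.77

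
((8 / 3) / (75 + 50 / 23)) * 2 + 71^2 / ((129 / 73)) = 2852.73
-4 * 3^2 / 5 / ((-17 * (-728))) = -9 / 15470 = -0.00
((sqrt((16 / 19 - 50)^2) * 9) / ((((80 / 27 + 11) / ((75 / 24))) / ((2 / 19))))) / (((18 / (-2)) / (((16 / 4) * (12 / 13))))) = -7565400 / 1769261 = -4.28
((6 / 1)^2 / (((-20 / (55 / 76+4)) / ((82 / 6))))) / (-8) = 44157 / 3040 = 14.53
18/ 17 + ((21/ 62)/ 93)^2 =66494345/ 62799428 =1.06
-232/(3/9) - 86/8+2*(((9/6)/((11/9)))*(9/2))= -30611/44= -695.70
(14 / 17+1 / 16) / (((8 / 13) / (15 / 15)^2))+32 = 72765 / 2176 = 33.44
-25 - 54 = -79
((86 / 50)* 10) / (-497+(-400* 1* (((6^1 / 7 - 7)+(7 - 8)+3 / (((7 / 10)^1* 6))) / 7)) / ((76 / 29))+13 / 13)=-0.05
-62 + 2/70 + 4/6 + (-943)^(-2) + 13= -4510270823/93371145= -48.30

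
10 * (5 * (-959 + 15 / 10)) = -47875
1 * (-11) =-11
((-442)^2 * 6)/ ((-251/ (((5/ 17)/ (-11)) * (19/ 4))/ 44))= 6550440/ 251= 26097.37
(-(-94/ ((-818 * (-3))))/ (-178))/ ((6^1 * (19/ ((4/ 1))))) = -47/ 6224571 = -0.00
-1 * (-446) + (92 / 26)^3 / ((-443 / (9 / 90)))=2170345662 / 4866355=445.99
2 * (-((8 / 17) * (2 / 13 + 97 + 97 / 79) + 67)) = -3956114 / 17459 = -226.59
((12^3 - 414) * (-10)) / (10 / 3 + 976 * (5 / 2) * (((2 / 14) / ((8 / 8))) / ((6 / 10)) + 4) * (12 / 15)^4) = -5748750 / 1854557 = -3.10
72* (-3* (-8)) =1728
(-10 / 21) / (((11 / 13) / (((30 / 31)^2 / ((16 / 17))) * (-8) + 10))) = -1.15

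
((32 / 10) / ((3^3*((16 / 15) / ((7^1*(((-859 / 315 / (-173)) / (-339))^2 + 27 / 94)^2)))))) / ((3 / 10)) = 0.21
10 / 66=5 / 33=0.15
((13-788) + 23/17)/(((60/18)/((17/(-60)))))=1644/25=65.76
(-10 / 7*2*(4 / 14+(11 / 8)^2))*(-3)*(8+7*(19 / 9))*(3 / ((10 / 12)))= 599625 / 392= 1529.66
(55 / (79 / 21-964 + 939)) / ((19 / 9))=-10395 / 8474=-1.23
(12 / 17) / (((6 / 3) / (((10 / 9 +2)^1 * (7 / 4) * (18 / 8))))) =147 / 34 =4.32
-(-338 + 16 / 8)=336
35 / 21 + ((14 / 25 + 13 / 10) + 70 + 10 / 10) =74.53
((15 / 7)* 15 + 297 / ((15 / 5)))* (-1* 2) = -1836 / 7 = -262.29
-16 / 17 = -0.94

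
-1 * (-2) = 2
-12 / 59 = -0.20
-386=-386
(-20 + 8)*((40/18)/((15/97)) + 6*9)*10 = -73840/9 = -8204.44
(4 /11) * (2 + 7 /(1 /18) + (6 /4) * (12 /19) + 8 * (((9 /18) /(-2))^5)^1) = 313581 /6688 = 46.89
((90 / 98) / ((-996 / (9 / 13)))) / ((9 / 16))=-60 / 52871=-0.00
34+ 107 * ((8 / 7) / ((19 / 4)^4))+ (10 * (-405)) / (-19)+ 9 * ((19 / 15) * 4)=1336433236 / 4561235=293.00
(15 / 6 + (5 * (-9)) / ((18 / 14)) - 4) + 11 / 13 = -927 / 26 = -35.65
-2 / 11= -0.18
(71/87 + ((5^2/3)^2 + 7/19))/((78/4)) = 700498/193401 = 3.62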